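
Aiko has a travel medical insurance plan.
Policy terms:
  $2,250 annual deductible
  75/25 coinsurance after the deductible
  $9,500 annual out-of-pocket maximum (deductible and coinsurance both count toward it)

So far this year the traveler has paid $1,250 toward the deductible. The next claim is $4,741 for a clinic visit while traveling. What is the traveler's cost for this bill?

$1,935.25

$1,250 of the $2,250 deductible is already met, leaving $1,000.
That leaves $4,741 − $1,000 = $3,741 for coinsurance.
25% of $3,741 = $935.25 falls to the traveler.
That puts the traveler's cost at $1,000 + $935.25 = $1,935.25 before any cap.
Total out-of-pocket so far would be $1,250 + $1,935.25 = $3,185.25, below the $9,500 cap — no reduction.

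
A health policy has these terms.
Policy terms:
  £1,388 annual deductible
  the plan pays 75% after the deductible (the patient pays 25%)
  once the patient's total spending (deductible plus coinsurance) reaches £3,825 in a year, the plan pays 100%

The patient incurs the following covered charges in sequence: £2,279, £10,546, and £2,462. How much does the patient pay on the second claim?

#1 (£2,279): deductible takes £1,388, £891 remains; patient's 25% is £222.75. Patient owes £1,610.75 (running OOP £1,610.75).
#2 (£10,546): deductible met; 25% of £10,546 = £2,636.50. That would push OOP to £4,247.25, over the £3,825 cap, so patient pays £3,825 − £1,610.75 = £2,214.25.

£2,214.25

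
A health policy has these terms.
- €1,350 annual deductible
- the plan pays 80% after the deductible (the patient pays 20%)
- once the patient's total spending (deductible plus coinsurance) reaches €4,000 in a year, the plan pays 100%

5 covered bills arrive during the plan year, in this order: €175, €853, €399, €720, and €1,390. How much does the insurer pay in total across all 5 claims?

Claim 1 (€175): entire amount goes to the deductible. Patient owes €175 (running OOP €175). Insurer: €175 − €175 = €0.
Claim 2 (€853): fully absorbed by the deductible. Cost to patient: €853. OOP to date €1,028. Insurer: €853 − €853 = €0.
Claim 3 (€399): €322 finishes the deductible; €77 goes to coinsurance; 20% of €77 = €15.40. Patient pays €337.40; OOP now €1,365.40. Plan pays €399 − €337.40 = €61.60.
Claim 4 (€720): deductible met; 20% of €720 = €144. Cost to patient: €144. OOP to date €1,509.40. Plan pays €720 − €144 = €576.
Claim 5 (€1,390): deductible met; 20% of €1,390 = €278. Cost to patient: €278. OOP to date €1,787.40. Insurer: €1,390 − €278 = €1,112.
Insurer total: €0 + €0 + €61.60 + €576 + €1,112 = €1,749.60.

€1,749.60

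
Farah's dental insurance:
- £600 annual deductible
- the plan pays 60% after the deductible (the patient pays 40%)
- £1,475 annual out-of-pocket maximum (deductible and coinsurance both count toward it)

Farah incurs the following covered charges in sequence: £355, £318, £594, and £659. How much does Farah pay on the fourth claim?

£263.60

Bill 1, £355: all of it applies to the deductible. Patient owes £355 (running OOP £355).
Bill 2, £318: £245 finishes the deductible; £73 goes to coinsurance; patient's 40% is £29.20. Patient owes £274.20 (running OOP £629.20).
Bill 3, £594: deductible met; 40% of £594 = £237.60. Patient owes £237.60 (running OOP £866.80).
Bill 4, £659: 40% coinsurance on £659 = £263.60. Patient owes £263.60 (running OOP £1,130.40).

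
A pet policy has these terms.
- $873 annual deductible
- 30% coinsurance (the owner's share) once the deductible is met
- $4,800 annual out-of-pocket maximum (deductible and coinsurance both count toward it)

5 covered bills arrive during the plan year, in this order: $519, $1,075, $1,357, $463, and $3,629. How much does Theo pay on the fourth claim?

#1 ($519): entire amount goes to the deductible. Cost to owner: $519. OOP to date $519.
#2 ($1,075): $354 to deductible, leaving $721; coinsurance $721 × 30% = $216.30. Cost to owner: $570.30. OOP to date $1,089.30.
#3 ($1,357): deductible met; 30% of $1,357 = $407.10. Owner pays $407.10; OOP now $1,496.40.
#4 ($463): 30% coinsurance on $463 = $138.90. Owner owes $138.90 (running OOP $1,635.30).

$138.90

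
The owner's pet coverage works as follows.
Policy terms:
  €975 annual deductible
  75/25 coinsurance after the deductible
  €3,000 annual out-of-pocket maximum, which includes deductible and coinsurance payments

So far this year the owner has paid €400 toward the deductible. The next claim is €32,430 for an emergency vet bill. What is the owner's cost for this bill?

€2,600

Remaining deductible: €975 − €400 = €575.
That leaves €32,430 − €575 = €31,855 for coinsurance.
25% of €31,855 = €7,963.75 falls to the owner.
Owner responsibility before any cap: €575 + €7,963.75 = €8,538.75.
Year-to-date out-of-pocket would reach €400 + €8,538.75 = €8,938.75, above the €3,000 maximum, so the owner pays only €3,000 − €400 = €2,600.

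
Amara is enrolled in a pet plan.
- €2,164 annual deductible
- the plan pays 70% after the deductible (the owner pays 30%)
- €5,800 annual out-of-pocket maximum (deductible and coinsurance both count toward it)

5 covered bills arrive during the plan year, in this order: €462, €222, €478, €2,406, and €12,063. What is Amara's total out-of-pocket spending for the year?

€5,800

Claim 1 — €462: all of it applies to the deductible. Cost to owner: €462. OOP to date €462.
Claim 2 — €222: entire amount goes to the deductible. Cost to owner: €222. OOP to date €684.
Claim 3 — €478: all of it applies to the deductible. Owner owes €478 (running OOP €1,162).
Claim 4 — €2,406: €1,002 to deductible, leaving €1,404; 30% of €1,404 = €421.20. Owner owes €1,423.20 (running OOP €2,585.20).
Claim 5 — €12,063: 30% coinsurance on €12,063 = €3,618.90. OOP would hit €6,204.10 > €5,800, so the cap limits the owner to €5,800 − €2,585.20 = €3,214.80.
Summing the owner's payments: €462 + €222 + €478 + €1,423.20 + €3,214.80 = €5,800.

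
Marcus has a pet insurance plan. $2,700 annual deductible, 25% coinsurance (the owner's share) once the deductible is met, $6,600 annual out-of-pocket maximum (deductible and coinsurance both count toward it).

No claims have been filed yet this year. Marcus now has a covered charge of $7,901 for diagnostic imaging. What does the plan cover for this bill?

$3,900.75

Deductible not yet touched, so the first $2,700 of the bill goes to the deductible.
After the $2,700 deductible portion, $7,901 − $2,700 = $5,201 is subject to coinsurance.
Coinsurance: $5,201 × 25% = $1,300.25.
That puts the owner's cost at $2,700 + $1,300.25 = $4,000.25 before any cap.
Year-to-date out-of-pocket becomes $0 + $4,000.25 = $4,000.25, still under the $6,600 maximum, so no cap applies.
Insurer pays the balance: $7,901 − $4,000.25 = $3,900.75.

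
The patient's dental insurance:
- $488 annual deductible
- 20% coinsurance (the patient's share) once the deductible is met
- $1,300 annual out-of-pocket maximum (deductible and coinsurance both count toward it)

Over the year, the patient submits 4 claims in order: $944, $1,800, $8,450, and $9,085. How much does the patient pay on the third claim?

$360.80

#1 ($944): $488 to deductible, leaving $456; 20% of $456 = $91.20. Patient pays $579.20; OOP now $579.20.
#2 ($1,800): deductible met; 20% of $1,800 = $360. Cost to patient: $360. OOP to date $939.20.
#3 ($8,450): deductible met; 20% of $8,450 = $1,690. OOP would hit $2,629.20 > $1,300, so the cap limits the patient to $1,300 − $939.20 = $360.80.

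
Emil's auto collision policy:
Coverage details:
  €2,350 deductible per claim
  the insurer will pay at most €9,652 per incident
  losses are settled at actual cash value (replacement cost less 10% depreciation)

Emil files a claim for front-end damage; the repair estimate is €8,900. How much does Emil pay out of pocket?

At 10% depreciation, ACV = €8,900 − €890 = €8,010.
After the deductible, €8,010 − €2,350 = €5,660 remains.
€5,660 is within the €9,652 limit, so the insurer pays €5,660.
Driver's share is the uncovered remainder: €8,900 − €5,660 = €3,240.

€3,240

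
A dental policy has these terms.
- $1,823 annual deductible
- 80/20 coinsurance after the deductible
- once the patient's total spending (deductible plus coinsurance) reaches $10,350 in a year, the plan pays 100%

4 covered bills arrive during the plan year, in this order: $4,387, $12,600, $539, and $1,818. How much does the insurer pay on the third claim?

$431.20

#1 ($4,387): $1,823 finishes the deductible; $2,564 goes to coinsurance; patient's 20% is $512.80. Patient owes $2,335.80 (running OOP $2,335.80). Insurer: $4,387 − $2,335.80 = $2,051.20.
#2 ($12,600): deductible already satisfied, so patient's share is 20% × $12,600 = $2,520. Cost to patient: $2,520. OOP to date $4,855.80. Insurer: $12,600 − $2,520 = $10,080.
#3 ($539): deductible met; 20% of $539 = $107.80. Patient pays $107.80; OOP now $4,963.60. Plan pays $539 − $107.80 = $431.20.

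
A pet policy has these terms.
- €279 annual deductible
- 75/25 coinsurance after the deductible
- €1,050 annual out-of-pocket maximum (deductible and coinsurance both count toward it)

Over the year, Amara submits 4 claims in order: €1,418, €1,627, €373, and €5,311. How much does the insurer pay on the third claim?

Claim 1 (€1,418): €279 finishes the deductible; €1,139 goes to coinsurance; 25% of €1,139 = €284.75. Owner owes €563.75 (running OOP €563.75). Plan pays €1,418 − €563.75 = €854.25.
Claim 2 (€1,627): 25% coinsurance on €1,627 = €406.75. Owner owes €406.75 (running OOP €970.50). Insurer: €1,627 − €406.75 = €1,220.25.
Claim 3 (€373): deductible met; 25% of €373 = €93.25. That would push OOP to €1,063.75, over the €1,050 cap, so owner pays €1,050 − €970.50 = €79.50. Insurer: €373 − €79.50 = €293.50.

€293.50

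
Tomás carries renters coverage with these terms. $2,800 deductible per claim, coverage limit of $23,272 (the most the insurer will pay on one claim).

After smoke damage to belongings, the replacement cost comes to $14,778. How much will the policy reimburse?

Subtract the deductible: $14,778 − $2,800 = $11,978.
That's under the $23,272 cap, so the insurer reimburses the full $11,978.

$11,978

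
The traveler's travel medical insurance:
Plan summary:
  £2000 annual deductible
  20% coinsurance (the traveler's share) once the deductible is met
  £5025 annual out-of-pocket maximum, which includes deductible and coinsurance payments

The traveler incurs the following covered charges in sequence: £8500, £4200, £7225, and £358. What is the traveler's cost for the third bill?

#1 (£8500): £2000 finishes the deductible; £6500 goes to coinsurance; 20% of £6500 = £1300. Traveler pays £3300; OOP now £3300.
#2 (£4200): 20% coinsurance on £4200 = £840. Traveler pays £840; OOP now £4140.
#3 (£7225): deductible already satisfied, so traveler's share is 20% × £7225 = £1445. Adding that to £4140 gives £5585, past the £5025 cap; traveler pays only £5025 − £4140 = £885.

£885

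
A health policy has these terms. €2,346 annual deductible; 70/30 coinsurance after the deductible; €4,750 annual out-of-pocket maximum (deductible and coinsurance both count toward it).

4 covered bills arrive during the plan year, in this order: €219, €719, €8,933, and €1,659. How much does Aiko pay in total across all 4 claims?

€4,750

Claim 1 — €219: entire amount goes to the deductible. Patient owes €219 (running OOP €219).
Claim 2 — €719: all of it applies to the deductible. Patient pays €719; OOP now €938.
Claim 3 — €8,933: €1,408 finishes the deductible; €7,525 goes to coinsurance; coinsurance €7,525 × 30% = €2,257.50. Cost to patient: €3,665.50. OOP to date €4,603.50.
Claim 4 — €1,659: deductible already satisfied, so patient's share is 30% × €1,659 = €497.70. OOP would hit €5,101.20 > €4,750, so the cap limits the patient to €4,750 − €4,603.50 = €146.50.
Summing the patient's payments: €219 + €719 + €3,665.50 + €146.50 = €4,750.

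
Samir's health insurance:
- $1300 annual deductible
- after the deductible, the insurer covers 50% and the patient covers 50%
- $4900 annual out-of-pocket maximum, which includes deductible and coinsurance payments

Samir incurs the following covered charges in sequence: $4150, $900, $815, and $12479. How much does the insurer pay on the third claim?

Bill 1, $4150: $1300 finishes the deductible; $2850 goes to coinsurance; 50% of $2850 = $1425. Cost to patient: $2725. OOP to date $2725. Insurer: $4150 − $2725 = $1425.
Bill 2, $900: deductible met; 50% of $900 = $450. Patient owes $450 (running OOP $3175). Plan pays $900 − $450 = $450.
Bill 3, $815: 50% coinsurance on $815 = $407.50. Patient owes $407.50 (running OOP $3582.50). Plan pays $815 − $407.50 = $407.50.

$407.50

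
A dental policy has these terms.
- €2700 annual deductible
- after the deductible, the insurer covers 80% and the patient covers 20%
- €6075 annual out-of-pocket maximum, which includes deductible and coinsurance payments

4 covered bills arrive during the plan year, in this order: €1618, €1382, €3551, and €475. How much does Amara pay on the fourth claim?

Claim 1 (€1618): entire amount goes to the deductible. Cost to patient: €1618. OOP to date €1618.
Claim 2 (€1382): €1082 finishes the deductible; €300 goes to coinsurance; patient's 20% is €60. Patient pays €1142; OOP now €2760.
Claim 3 (€3551): deductible met; 20% of €3551 = €710.20. Patient owes €710.20 (running OOP €3470.20).
Claim 4 (€475): 20% coinsurance on €475 = €95. Cost to patient: €95. OOP to date €3565.20.

€95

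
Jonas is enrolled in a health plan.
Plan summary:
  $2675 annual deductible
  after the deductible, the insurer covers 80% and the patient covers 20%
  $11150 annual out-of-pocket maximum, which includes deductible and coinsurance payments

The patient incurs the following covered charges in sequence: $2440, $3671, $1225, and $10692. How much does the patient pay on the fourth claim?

$2138.40

Bill 1, $2440: all of it applies to the deductible. Cost to patient: $2440. OOP to date $2440.
Bill 2, $3671: $235 to deductible, leaving $3436; coinsurance $3436 × 20% = $687.20. Patient owes $922.20 (running OOP $3362.20).
Bill 3, $1225: deductible met; 20% of $1225 = $245. Cost to patient: $245. OOP to date $3607.20.
Bill 4, $10692: 20% coinsurance on $10692 = $2138.40. Patient pays $2138.40; OOP now $5745.60.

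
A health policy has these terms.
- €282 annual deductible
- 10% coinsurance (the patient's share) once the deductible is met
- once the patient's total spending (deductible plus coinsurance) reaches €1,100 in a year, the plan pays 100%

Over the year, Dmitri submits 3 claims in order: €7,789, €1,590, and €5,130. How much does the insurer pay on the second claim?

Claim 1 — €7,789: €282 to deductible, leaving €7,507; coinsurance €7,507 × 10% = €750.70. Patient owes €1,032.70 (running OOP €1,032.70). Insurer: €7,789 − €1,032.70 = €6,756.30.
Claim 2 — €1,590: 10% coinsurance on €1,590 = €159. Adding that to €1,032.70 gives €1,191.70, past the €1,100 cap; patient pays only €1,100 − €1,032.70 = €67.30. Insurer: €1,590 − €67.30 = €1,522.70.

€1,522.70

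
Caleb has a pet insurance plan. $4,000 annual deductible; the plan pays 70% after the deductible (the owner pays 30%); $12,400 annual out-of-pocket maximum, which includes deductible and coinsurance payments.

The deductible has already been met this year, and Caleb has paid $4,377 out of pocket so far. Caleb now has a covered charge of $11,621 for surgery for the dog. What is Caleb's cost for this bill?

With the deductible met, the entire $11,621 is subject to coinsurance.
Coinsurance: $11,621 × 30% = $3,486.30.
Total out-of-pocket so far would be $4,377 + $3,486.30 = $7,863.30, below the $12,400 cap — no reduction.

$3,486.30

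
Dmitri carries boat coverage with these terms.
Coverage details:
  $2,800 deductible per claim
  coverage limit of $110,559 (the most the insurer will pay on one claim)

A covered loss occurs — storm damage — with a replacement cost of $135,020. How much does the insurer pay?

$110,559

After the deductible, $135,020 − $2,800 = $132,220 remains.
The $110,559 per-incident cap binds; insurer pays $110,559.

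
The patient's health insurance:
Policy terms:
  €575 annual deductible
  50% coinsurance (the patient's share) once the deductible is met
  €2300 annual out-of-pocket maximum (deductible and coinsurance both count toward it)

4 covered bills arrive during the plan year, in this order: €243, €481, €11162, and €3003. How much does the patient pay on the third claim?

€1650.50

Bill 1, €243: entire amount goes to the deductible. Patient owes €243 (running OOP €243).
Bill 2, €481: deductible takes €332, €149 remains; patient's 50% is €74.50. Patient owes €406.50 (running OOP €649.50).
Bill 3, €11162: deductible already satisfied, so patient's share is 50% × €11162 = €5581. OOP would hit €6230.50 > €2300, so the cap limits the patient to €2300 − €649.50 = €1650.50.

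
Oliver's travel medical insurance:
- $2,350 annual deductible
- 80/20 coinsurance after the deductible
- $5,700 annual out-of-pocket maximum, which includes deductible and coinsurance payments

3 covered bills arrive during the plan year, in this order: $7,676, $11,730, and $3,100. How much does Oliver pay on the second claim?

#1 ($7,676): $2,350 to deductible, leaving $5,326; 20% of $5,326 = $1,065.20. Traveler pays $3,415.20; OOP now $3,415.20.
#2 ($11,730): deductible met; 20% of $11,730 = $2,346. That would push OOP to $5,761.20, over the $5,700 cap, so traveler pays $5,700 − $3,415.20 = $2,284.80.

$2,284.80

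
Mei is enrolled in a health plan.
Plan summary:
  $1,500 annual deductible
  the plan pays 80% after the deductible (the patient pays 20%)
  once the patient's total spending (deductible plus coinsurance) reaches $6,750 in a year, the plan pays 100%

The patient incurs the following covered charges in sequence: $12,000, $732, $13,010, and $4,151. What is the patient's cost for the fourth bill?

Claim 1 ($12,000): deductible takes $1,500, $10,500 remains; 20% of $10,500 = $2,100. Patient owes $3,600 (running OOP $3,600).
Claim 2 ($732): deductible already satisfied, so patient's share is 20% × $732 = $146.40. Cost to patient: $146.40. OOP to date $3,746.40.
Claim 3 ($13,010): deductible already satisfied, so patient's share is 20% × $13,010 = $2,602. Patient pays $2,602; OOP now $6,348.40.
Claim 4 ($4,151): deductible met; 20% of $4,151 = $830.20. That would push OOP to $7,178.60, over the $6,750 cap, so patient pays $6,750 − $6,348.40 = $401.60.

$401.60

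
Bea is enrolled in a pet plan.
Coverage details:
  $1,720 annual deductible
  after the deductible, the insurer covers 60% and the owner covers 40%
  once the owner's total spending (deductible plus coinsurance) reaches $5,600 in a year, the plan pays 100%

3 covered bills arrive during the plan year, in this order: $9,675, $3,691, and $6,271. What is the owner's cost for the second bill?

Bill 1, $9,675: $1,720 to deductible, leaving $7,955; owner's 40% is $3,182. Owner owes $4,902 (running OOP $4,902).
Bill 2, $3,691: deductible met; 40% of $3,691 = $1,476.40. OOP would hit $6,378.40 > $5,600, so the cap limits the owner to $5,600 − $4,902 = $698.

$698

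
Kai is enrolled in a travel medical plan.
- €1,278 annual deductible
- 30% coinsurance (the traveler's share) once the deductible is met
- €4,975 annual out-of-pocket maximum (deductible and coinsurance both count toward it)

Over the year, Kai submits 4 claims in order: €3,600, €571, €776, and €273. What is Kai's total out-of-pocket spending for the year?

Bill 1, €3,600: €1,278 finishes the deductible; €2,322 goes to coinsurance; 30% of €2,322 = €696.60. Traveler pays €1,974.60; OOP now €1,974.60.
Bill 2, €571: deductible already satisfied, so traveler's share is 30% × €571 = €171.30. Cost to traveler: €171.30. OOP to date €2,145.90.
Bill 3, €776: 30% coinsurance on €776 = €232.80. Traveler pays €232.80; OOP now €2,378.70.
Bill 4, €273: deductible met; 30% of €273 = €81.90. Cost to traveler: €81.90. OOP to date €2,460.60.
Total paid by the traveler: €1,974.60 + €171.30 + €232.80 + €81.90 = €2,460.60.

€2,460.60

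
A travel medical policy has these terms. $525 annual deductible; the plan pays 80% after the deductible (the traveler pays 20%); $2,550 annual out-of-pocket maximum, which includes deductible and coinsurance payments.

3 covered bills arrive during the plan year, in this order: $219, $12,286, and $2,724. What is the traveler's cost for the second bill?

Claim 1 — $219: all of it applies to the deductible. Traveler pays $219; OOP now $219.
Claim 2 — $12,286: $306 to deductible, leaving $11,980; 20% of $11,980 = $2,396. Deductible plus coinsurance: $306 + $2,396 = $2,702. Adding that to $219 gives $2,921, past the $2,550 cap; traveler pays only $2,550 − $219 = $2,331.

$2,331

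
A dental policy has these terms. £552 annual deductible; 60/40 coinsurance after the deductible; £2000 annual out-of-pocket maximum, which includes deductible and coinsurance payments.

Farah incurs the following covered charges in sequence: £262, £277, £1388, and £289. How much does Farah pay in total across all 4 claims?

Claim 1 (£262): all of it applies to the deductible. Cost to patient: £262. OOP to date £262.
Claim 2 (£277): fully absorbed by the deductible. Cost to patient: £277. OOP to date £539.
Claim 3 (£1388): deductible takes £13, £1375 remains; 40% of £1375 = £550. Cost to patient: £563. OOP to date £1102.
Claim 4 (£289): deductible met; 40% of £289 = £115.60. Patient owes £115.60 (running OOP £1217.60).
Total paid by the patient: £262 + £277 + £563 + £115.60 = £1217.60.

£1217.60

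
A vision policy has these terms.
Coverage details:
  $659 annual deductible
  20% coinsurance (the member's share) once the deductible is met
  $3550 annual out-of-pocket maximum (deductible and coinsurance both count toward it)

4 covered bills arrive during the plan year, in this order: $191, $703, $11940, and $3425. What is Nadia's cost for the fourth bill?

#1 ($191): fully absorbed by the deductible. Member owes $191 (running OOP $191).
#2 ($703): $468 to deductible, leaving $235; coinsurance $235 × 20% = $47. Member pays $515; OOP now $706.
#3 ($11940): deductible already satisfied, so member's share is 20% × $11940 = $2388. Member owes $2388 (running OOP $3094).
#4 ($3425): deductible met; 20% of $3425 = $685. That would push OOP to $3779, over the $3550 cap, so member pays $3550 − $3094 = $456.

$456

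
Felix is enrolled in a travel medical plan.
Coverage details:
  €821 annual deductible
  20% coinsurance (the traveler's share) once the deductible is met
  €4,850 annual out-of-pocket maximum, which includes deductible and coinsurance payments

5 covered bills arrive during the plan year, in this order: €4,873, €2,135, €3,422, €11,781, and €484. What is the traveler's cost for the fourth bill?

€2,107.20

#1 (€4,873): €821 finishes the deductible; €4,052 goes to coinsurance; traveler's 20% is €810.40. Traveler pays €1,631.40; OOP now €1,631.40.
#2 (€2,135): deductible already satisfied, so traveler's share is 20% × €2,135 = €427. Traveler pays €427; OOP now €2,058.40.
#3 (€3,422): deductible already satisfied, so traveler's share is 20% × €3,422 = €684.40. Cost to traveler: €684.40. OOP to date €2,742.80.
#4 (€11,781): deductible already satisfied, so traveler's share is 20% × €11,781 = €2,356.20. Adding that to €2,742.80 gives €5,099, past the €4,850 cap; traveler pays only €4,850 − €2,742.80 = €2,107.20.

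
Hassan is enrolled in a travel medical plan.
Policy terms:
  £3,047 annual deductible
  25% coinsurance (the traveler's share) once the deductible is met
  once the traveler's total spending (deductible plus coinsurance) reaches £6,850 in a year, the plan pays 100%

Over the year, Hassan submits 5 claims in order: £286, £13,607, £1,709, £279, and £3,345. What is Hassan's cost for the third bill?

£427.25

Claim 1 (£286): entire amount goes to the deductible. Cost to traveler: £286. OOP to date £286.
Claim 2 (£13,607): £2,761 finishes the deductible; £10,846 goes to coinsurance; coinsurance £10,846 × 25% = £2,711.50. Traveler owes £5,472.50 (running OOP £5,758.50).
Claim 3 (£1,709): deductible already satisfied, so traveler's share is 25% × £1,709 = £427.25. Cost to traveler: £427.25. OOP to date £6,185.75.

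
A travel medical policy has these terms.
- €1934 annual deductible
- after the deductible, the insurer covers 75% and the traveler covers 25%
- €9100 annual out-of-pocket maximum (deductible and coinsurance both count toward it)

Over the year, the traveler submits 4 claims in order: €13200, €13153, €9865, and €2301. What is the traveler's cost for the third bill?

#1 (€13200): €1934 to deductible, leaving €11266; 25% of €11266 = €2816.50. Traveler pays €4750.50; OOP now €4750.50.
#2 (€13153): 25% coinsurance on €13153 = €3288.25. Cost to traveler: €3288.25. OOP to date €8038.75.
#3 (€9865): deductible met; 25% of €9865 = €2466.25. OOP would hit €10505 > €9100, so the cap limits the traveler to €9100 − €8038.75 = €1061.25.

€1061.25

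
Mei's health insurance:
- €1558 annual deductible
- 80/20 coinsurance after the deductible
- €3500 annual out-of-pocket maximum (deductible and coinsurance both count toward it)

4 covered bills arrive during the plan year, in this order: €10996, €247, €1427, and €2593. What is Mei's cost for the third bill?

€5

#1 (€10996): €1558 to deductible, leaving €9438; 20% of €9438 = €1887.60. Patient owes €3445.60 (running OOP €3445.60).
#2 (€247): deductible already satisfied, so patient's share is 20% × €247 = €49.40. Patient owes €49.40 (running OOP €3495).
#3 (€1427): deductible met; 20% of €1427 = €285.40. OOP would hit €3780.40 > €3500, so the cap limits the patient to €3500 − €3495 = €5.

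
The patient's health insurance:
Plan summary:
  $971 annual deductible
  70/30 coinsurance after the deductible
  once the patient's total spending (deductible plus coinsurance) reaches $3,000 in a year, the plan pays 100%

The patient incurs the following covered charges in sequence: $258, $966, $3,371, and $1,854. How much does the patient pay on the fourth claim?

$556.20

#1 ($258): fully absorbed by the deductible. Patient pays $258; OOP now $258.
#2 ($966): deductible takes $713, $253 remains; coinsurance $253 × 30% = $75.90. Cost to patient: $788.90. OOP to date $1,046.90.
#3 ($3,371): deductible already satisfied, so patient's share is 30% × $3,371 = $1,011.30. Patient owes $1,011.30 (running OOP $2,058.20).
#4 ($1,854): deductible met; 30% of $1,854 = $556.20. Patient pays $556.20; OOP now $2,614.40.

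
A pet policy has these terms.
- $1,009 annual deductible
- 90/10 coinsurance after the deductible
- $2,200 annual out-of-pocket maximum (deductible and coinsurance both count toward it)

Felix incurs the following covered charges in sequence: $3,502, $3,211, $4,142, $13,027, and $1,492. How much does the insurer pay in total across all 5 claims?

$23,174

Bill 1, $3,502: $1,009 finishes the deductible; $2,493 goes to coinsurance; owner's 10% is $249.30. Owner owes $1,258.30 (running OOP $1,258.30). Insurer: $3,502 − $1,258.30 = $2,243.70.
Bill 2, $3,211: 10% coinsurance on $3,211 = $321.10. Owner pays $321.10; OOP now $1,579.40. Plan pays $3,211 − $321.10 = $2,889.90.
Bill 3, $4,142: deductible met; 10% of $4,142 = $414.20. Cost to owner: $414.20. OOP to date $1,993.60. Plan pays $4,142 − $414.20 = $3,727.80.
Bill 4, $13,027: deductible met; 10% of $13,027 = $1,302.70. OOP would hit $3,296.30 > $2,200, so the cap limits the owner to $2,200 − $1,993.60 = $206.40. Plan pays $13,027 − $206.40 = $12,820.60.
Bill 5, $1,492: 10% coinsurance on $1,492 = $149.20. OOP would hit $2,349.20 > $2,200, so the cap limits the owner to $2,200 − $2,200 = $0. Insurer: $1,492 − $0 = $1,492.
Insurer total: $2,243.70 + $2,889.90 + $3,727.80 + $12,820.60 + $1,492 = $23,174.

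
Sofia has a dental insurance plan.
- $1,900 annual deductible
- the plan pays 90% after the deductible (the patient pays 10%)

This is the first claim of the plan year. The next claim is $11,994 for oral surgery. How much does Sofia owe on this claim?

$2,909.40

Nothing has been paid toward the $1,900 deductible, so the first $1,900 of this charge is applied there.
That leaves $11,994 − $1,900 = $10,094 for coinsurance.
Coinsurance: $10,094 × 10% = $1,009.40.
So the patient owes $1,900 + $1,009.40 = $2,909.40.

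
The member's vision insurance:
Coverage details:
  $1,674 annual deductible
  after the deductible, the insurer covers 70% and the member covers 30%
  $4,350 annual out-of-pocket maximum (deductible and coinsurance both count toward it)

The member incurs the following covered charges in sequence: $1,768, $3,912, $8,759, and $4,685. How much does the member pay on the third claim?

$1,474.20

Claim 1 ($1,768): $1,674 finishes the deductible; $94 goes to coinsurance; 30% of $94 = $28.20. Member pays $1,702.20; OOP now $1,702.20.
Claim 2 ($3,912): deductible already satisfied, so member's share is 30% × $3,912 = $1,173.60. Cost to member: $1,173.60. OOP to date $2,875.80.
Claim 3 ($8,759): deductible met; 30% of $8,759 = $2,627.70. OOP would hit $5,503.50 > $4,350, so the cap limits the member to $4,350 − $2,875.80 = $1,474.20.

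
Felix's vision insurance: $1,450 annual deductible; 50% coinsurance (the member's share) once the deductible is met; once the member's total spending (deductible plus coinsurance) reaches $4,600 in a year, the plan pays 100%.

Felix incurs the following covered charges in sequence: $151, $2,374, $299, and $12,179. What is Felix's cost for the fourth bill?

$2,463

Claim 1 ($151): entire amount goes to the deductible. Member pays $151; OOP now $151.
Claim 2 ($2,374): $1,299 finishes the deductible; $1,075 goes to coinsurance; member's 50% is $537.50. Cost to member: $1,836.50. OOP to date $1,987.50.
Claim 3 ($299): deductible already satisfied, so member's share is 50% × $299 = $149.50. Cost to member: $149.50. OOP to date $2,137.
Claim 4 ($12,179): deductible met; 50% of $12,179 = $6,089.50. OOP would hit $8,226.50 > $4,600, so the cap limits the member to $4,600 − $2,137 = $2,463.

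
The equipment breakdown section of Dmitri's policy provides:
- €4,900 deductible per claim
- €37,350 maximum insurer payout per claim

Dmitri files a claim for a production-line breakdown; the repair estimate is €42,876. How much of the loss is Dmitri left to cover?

After the deductible, €42,876 − €4,900 = €37,976 remains.
The €37,350 per-incident cap binds; insurer pays €37,350.
The business owner bears the rest of the original loss: €42,876 − €37,350 = €5,526.

€5,526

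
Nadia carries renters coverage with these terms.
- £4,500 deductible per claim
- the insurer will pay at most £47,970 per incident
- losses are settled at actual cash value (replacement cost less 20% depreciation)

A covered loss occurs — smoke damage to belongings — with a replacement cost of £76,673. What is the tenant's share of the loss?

£28,703

At 20% depreciation, ACV = £76,673 − £15,334.60 = £61,338.40.
After the deductible, £61,338.40 − £4,500 = £56,838.40 remains.
£56,838.40 exceeds the £47,970 limit, so the insurer pays the limit: £47,970.
Out of pocket: £76,673 − £47,970 = £28,703.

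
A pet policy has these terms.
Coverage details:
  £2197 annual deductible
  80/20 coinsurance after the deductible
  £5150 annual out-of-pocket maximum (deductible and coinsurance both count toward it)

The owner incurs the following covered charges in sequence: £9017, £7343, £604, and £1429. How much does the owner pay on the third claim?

Bill 1, £9017: £2197 to deductible, leaving £6820; 20% of £6820 = £1364. Cost to owner: £3561. OOP to date £3561.
Bill 2, £7343: 20% coinsurance on £7343 = £1468.60. Owner owes £1468.60 (running OOP £5029.60).
Bill 3, £604: 20% coinsurance on £604 = £120.80. Adding that to £5029.60 gives £5150.40, past the £5150 cap; owner pays only £5150 − £5029.60 = £120.40.

£120.40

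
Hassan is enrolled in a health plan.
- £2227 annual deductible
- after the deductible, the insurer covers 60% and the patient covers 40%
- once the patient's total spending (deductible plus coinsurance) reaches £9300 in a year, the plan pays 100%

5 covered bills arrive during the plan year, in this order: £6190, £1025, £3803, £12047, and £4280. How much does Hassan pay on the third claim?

Bill 1, £6190: £2227 finishes the deductible; £3963 goes to coinsurance; coinsurance £3963 × 40% = £1585.20. Cost to patient: £3812.20. OOP to date £3812.20.
Bill 2, £1025: 40% coinsurance on £1025 = £410. Patient pays £410; OOP now £4222.20.
Bill 3, £3803: deductible met; 40% of £3803 = £1521.20. Patient pays £1521.20; OOP now £5743.40.

£1521.20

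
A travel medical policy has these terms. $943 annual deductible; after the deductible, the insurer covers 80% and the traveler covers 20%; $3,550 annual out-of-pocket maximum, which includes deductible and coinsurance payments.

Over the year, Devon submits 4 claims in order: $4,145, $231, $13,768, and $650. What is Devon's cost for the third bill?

#1 ($4,145): $943 to deductible, leaving $3,202; traveler's 20% is $640.40. Cost to traveler: $1,583.40. OOP to date $1,583.40.
#2 ($231): deductible already satisfied, so traveler's share is 20% × $231 = $46.20. Traveler owes $46.20 (running OOP $1,629.60).
#3 ($13,768): 20% coinsurance on $13,768 = $2,753.60. OOP would hit $4,383.20 > $3,550, so the cap limits the traveler to $3,550 − $1,629.60 = $1,920.40.

$1,920.40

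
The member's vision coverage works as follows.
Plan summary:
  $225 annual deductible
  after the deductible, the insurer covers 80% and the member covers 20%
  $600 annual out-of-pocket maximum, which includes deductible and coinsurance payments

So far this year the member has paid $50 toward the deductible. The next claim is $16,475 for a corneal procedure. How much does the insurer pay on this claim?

Remaining deductible: $225 − $50 = $175.
The remaining $16,300 (= $16,475 − $175) moves to coinsurance.
20% of $16,300 = $3,260 falls to the member.
That puts the member's cost at $175 + $3,260 = $3,435 before any cap.
Year-to-date out-of-pocket would reach $50 + $3,435 = $3,485, above the $600 maximum, so the member pays only $600 − $50 = $550.
The insurer covers the remainder: $16,475 − $550 = $15,925.

$15,925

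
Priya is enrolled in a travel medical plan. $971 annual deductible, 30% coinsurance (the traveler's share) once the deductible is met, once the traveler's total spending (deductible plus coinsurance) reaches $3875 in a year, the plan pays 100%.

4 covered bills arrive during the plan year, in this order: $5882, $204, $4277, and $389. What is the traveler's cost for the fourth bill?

Claim 1 — $5882: $971 to deductible, leaving $4911; 30% of $4911 = $1473.30. Traveler owes $2444.30 (running OOP $2444.30).
Claim 2 — $204: deductible already satisfied, so traveler's share is 30% × $204 = $61.20. Traveler pays $61.20; OOP now $2505.50.
Claim 3 — $4277: 30% coinsurance on $4277 = $1283.10. Cost to traveler: $1283.10. OOP to date $3788.60.
Claim 4 — $389: 30% coinsurance on $389 = $116.70. OOP would hit $3905.30 > $3875, so the cap limits the traveler to $3875 − $3788.60 = $86.40.

$86.40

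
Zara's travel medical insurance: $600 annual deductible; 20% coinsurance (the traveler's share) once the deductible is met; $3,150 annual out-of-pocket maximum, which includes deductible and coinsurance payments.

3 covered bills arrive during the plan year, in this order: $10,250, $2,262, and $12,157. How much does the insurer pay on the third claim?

Bill 1, $10,250: $600 finishes the deductible; $9,650 goes to coinsurance; 20% of $9,650 = $1,930. Traveler owes $2,530 (running OOP $2,530). Insurer: $10,250 − $2,530 = $7,720.
Bill 2, $2,262: 20% coinsurance on $2,262 = $452.40. Traveler pays $452.40; OOP now $2,982.40. Plan pays $2,262 − $452.40 = $1,809.60.
Bill 3, $12,157: deductible already satisfied, so traveler's share is 20% × $12,157 = $2,431.40. Adding that to $2,982.40 gives $5,413.80, past the $3,150 cap; traveler pays only $3,150 − $2,982.40 = $167.60. Plan pays $12,157 − $167.60 = $11,989.40.

$11,989.40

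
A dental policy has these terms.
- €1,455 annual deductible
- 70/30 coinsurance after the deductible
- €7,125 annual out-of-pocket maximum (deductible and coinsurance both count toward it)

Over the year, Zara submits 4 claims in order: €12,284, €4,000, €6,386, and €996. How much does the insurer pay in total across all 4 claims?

#1 (€12,284): €1,455 to deductible, leaving €10,829; coinsurance €10,829 × 30% = €3,248.70. Cost to patient: €4,703.70. OOP to date €4,703.70. Plan pays €12,284 − €4,703.70 = €7,580.30.
#2 (€4,000): deductible already satisfied, so patient's share is 30% × €4,000 = €1,200. Patient pays €1,200; OOP now €5,903.70. Plan pays €4,000 − €1,200 = €2,800.
#3 (€6,386): 30% coinsurance on €6,386 = €1,915.80. OOP would hit €7,819.50 > €7,125, so the cap limits the patient to €7,125 − €5,903.70 = €1,221.30. Insurer: €6,386 − €1,221.30 = €5,164.70.
#4 (€996): 30% coinsurance on €996 = €298.80. OOP would hit €7,423.80 > €7,125, so the cap limits the patient to €7,125 − €7,125 = €0. Insurer: €996 − €0 = €996.
Insurer total = bills − patient's total = €23,666 − €7,125 = €16,541.

€16,541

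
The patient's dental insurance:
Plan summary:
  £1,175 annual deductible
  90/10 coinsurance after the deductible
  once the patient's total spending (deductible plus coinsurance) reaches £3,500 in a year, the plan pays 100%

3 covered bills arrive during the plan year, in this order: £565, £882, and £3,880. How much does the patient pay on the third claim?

£388

Bill 1, £565: fully absorbed by the deductible. Patient pays £565; OOP now £565.
Bill 2, £882: £610 to deductible, leaving £272; patient's 10% is £27.20. Patient pays £637.20; OOP now £1,202.20.
Bill 3, £3,880: deductible already satisfied, so patient's share is 10% × £3,880 = £388. Patient pays £388; OOP now £1,590.20.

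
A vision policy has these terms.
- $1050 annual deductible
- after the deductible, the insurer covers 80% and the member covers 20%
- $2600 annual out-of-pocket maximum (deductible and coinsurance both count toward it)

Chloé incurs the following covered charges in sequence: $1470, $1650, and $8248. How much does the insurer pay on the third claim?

Bill 1, $1470: deductible takes $1050, $420 remains; 20% of $420 = $84. Member owes $1134 (running OOP $1134). Plan pays $1470 − $1134 = $336.
Bill 2, $1650: deductible met; 20% of $1650 = $330. Cost to member: $330. OOP to date $1464. Insurer: $1650 − $330 = $1320.
Bill 3, $8248: deductible met; 20% of $8248 = $1649.60. OOP would hit $3113.60 > $2600, so the cap limits the member to $2600 − $1464 = $1136. Insurer: $8248 − $1136 = $7112.

$7112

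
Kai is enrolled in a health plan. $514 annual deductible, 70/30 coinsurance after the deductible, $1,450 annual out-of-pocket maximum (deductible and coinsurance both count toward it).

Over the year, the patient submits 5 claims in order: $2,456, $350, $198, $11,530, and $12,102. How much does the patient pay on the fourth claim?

Claim 1 ($2,456): deductible takes $514, $1,942 remains; coinsurance $1,942 × 30% = $582.60. Patient owes $1,096.60 (running OOP $1,096.60).
Claim 2 ($350): deductible already satisfied, so patient's share is 30% × $350 = $105. Patient owes $105 (running OOP $1,201.60).
Claim 3 ($198): deductible already satisfied, so patient's share is 30% × $198 = $59.40. Patient owes $59.40 (running OOP $1,261).
Claim 4 ($11,530): deductible met; 30% of $11,530 = $3,459. That would push OOP to $4,720, over the $1,450 cap, so patient pays $1,450 − $1,261 = $189.

$189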